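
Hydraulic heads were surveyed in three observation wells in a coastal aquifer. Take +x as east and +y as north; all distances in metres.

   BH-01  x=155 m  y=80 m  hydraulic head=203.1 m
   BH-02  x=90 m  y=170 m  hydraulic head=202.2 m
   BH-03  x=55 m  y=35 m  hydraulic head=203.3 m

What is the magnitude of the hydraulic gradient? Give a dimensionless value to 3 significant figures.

Three-point gradient (reference BH-01): Δ to BH-02 = (-65, 90, -0.9), Δ to BH-03 = (-100, -45, +0.2).
∂h/∂x = +0.001887, ∂h/∂y = -0.008637 (det = 11925).
|∇h| = √(0.001887² + -0.008637²) = 0.008841

0.00884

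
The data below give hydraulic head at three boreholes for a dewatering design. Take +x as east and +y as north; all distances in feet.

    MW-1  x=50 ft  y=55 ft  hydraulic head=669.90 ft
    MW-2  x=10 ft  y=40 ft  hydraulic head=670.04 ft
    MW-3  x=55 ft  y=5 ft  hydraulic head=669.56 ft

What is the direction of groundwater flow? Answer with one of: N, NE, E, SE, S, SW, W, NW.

Three-point gradient (reference MW-1): Δ to MW-2 = (-40, -15, +0.14), Δ to MW-3 = (5, -50, -0.34).
∂h/∂x = -0.005831, ∂h/∂y = +0.006217 (det = 2075).
Flow = −∇h = (+0.005831 east, -0.006217 north), which points southeast.

SE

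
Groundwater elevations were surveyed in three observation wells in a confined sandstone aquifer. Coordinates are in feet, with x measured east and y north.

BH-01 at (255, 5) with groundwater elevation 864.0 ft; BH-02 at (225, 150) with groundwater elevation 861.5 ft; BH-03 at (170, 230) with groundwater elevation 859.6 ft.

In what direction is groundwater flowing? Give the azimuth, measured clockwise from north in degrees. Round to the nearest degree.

Three-point gradient (reference BH-01): Δ to BH-02 = (-30, 145, -2.5), Δ to BH-03 = (-85, 225, -4.4).
∂h/∂x = +0.01354, ∂h/∂y = -0.01444 (det = 5575).
Flow direction (−∇h) has components (-0.01354 E, +0.01444 N).
Azimuth = atan2(E, N) = atan2(-0.01354, +0.01444) = 316.8° ≈ 317°.

317°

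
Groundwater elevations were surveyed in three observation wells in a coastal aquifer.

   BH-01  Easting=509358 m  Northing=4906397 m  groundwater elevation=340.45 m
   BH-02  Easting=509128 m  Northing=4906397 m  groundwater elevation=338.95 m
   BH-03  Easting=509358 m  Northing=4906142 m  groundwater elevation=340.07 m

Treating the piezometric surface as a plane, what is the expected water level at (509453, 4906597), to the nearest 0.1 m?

341.4 m

∂h/∂x = (338.95 − 340.45) / (509128 − 509358) = +0.006522
∂h/∂y = (340.07 − 340.45) / (4906142 − 4906397) = +0.001490
h(509453, 4906597) = 340.45 + (+0.006522)·(95) + (+0.001490)·(200) = 340.45 +0.620 +0.298 = 341.368 m.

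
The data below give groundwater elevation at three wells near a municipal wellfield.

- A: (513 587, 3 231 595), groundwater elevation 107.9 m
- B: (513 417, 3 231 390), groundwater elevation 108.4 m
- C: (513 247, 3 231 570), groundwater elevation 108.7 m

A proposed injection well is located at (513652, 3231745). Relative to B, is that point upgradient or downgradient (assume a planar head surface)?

downgradient

Taking A as reference: B−A = (-170, -205, +0.5); C−A = (-340, -25, +0.8).
Determinant of the coordinate differences = (-170)·(-25) − (-340)·(-205) = -65450.
∂h/∂x = [(+0.5)·(-25) − (+0.8)·(-205)] / -65450 = -0.002315
∂h/∂y = [(-170)·(+0.8) − (-340)·(+0.5)] / -65450 = -0.0005195
Head at (513652, 3231745) = 107.9 + (-0.002315)·(65) + (-0.0005195)·(150) = 107.67 m.
That is lower than the 108.4 m at B, so the point is downgradient.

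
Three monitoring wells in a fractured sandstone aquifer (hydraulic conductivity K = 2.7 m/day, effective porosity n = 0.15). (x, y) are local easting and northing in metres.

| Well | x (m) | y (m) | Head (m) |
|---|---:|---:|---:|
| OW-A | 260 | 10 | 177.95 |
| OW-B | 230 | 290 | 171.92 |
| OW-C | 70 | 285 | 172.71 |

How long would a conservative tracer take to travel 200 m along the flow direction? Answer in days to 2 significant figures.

Taking OW-A as reference: OW-B−OW-A = (-30, 280, -6.03); OW-C−OW-A = (-190, 275, -5.24).
Determinant of the coordinate differences = (-30)·275 − (-190)·280 = 44950.
∂h/∂x = [(-6.03)·275 − (-5.24)·280] / 44950 = -0.004250
∂h/∂y = [(-30)·(-5.24) − (-190)·(-6.03)] / 44950 = -0.02199
|∇h| = √(-0.004250² + -0.02199²) = 0.0224
Seepage velocity v = K·i/n = 2.7 × 0.0224 / 0.15 = 0.4032 m/day.
t = 200 / 0.4032 = 496 days.

500 days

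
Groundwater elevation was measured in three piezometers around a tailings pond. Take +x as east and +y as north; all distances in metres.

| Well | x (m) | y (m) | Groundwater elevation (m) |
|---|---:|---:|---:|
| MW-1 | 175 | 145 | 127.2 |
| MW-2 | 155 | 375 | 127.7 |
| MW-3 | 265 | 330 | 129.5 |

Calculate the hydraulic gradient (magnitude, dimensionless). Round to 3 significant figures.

0.0183

With h = a·x + b·y + c and MW-1 as origin, the differences give:
  (-20)·a + 230·b = +0.5
  90·a + 185·b = +2.3
Eliminate b (×185 and ×230, subtract): -24400·a = -436.50 → a = ∂h/∂x = +0.01789
Back-substitute: b = ∂h/∂y = +0.003730.
|∇h| = √(0.01789² + 0.003730²) = 0.01827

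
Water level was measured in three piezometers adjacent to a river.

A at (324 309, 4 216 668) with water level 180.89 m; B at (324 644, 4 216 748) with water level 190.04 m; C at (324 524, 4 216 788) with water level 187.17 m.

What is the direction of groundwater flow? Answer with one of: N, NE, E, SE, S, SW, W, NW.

W

With h = a·x + b·y + c and A as origin, the differences give:
  335·a + 80·b = +9.15
  215·a + 120·b = +6.28
Eliminate b (×120 and ×80, subtract): 23000·a = 595.600 → a = ∂h/∂x = +0.02590
Back-substitute: b = ∂h/∂y = +0.005937.
Flow = −∇h = (-0.02590 east, -0.005937 north), which points west.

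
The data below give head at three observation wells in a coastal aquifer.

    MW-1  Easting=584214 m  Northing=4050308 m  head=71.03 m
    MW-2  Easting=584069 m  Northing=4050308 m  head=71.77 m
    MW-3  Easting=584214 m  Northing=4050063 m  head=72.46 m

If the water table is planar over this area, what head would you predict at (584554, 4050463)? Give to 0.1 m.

68.4 m

∂h/∂x = (71.77 − 71.03) / (584069 − 584214) = -0.005103
∂h/∂y = (72.46 − 71.03) / (4050063 − 4050308) = -0.005837
h(584554, 4050463) = 71.03 + (-0.005103)·(340) + (-0.005837)·(155) = 71.03 -1.735 -0.905 = 68.390 m.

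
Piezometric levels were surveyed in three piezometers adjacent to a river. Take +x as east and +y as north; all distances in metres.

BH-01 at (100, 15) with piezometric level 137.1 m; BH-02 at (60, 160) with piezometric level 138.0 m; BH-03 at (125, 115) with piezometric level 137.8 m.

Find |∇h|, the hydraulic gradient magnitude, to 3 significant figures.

Three-point gradient (reference BH-01): Δ to BH-02 = (-40, 145, +0.9), Δ to BH-03 = (25, 100, +0.7).
∂h/∂x = +0.001508, ∂h/∂y = +0.006623 (det = -7625).
|∇h| = √(0.001508² + 0.006623²) = 0.006793

0.00679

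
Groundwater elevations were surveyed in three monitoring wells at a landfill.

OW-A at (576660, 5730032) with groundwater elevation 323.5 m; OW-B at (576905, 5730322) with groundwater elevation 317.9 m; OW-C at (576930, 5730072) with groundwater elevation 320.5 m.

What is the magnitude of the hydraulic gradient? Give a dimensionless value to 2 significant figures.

0.015

Differences from OW-A: to OW-B (Δx, Δy, Δh) = (245, 290, -5.6); to OW-C = (270, 40, -3.0).
Determinant of the coordinate differences = 245·40 − 270·290 = -68500.
∂h/∂x = [(-5.6)·40 − (-3.0)·290] / -68500 = -0.009431
∂h/∂y = [245·(-3.0) − 270·(-5.6)] / -68500 = -0.01134
|∇h| = √(-0.009431² + -0.01134²) = 0.01475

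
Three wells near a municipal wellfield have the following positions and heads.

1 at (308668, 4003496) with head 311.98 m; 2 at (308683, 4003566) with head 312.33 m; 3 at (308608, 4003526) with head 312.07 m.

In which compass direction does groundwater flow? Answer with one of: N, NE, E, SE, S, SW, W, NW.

S

Taking 1 as reference: 2−1 = (15, 70, +0.35); 3−1 = (-60, 30, +0.09).
Determinant of the coordinate differences = 15·30 − (-60)·70 = 4650.
∂h/∂x = [(+0.35)·30 − (+0.09)·70] / 4650 = +0.0009032
∂h/∂y = [15·(+0.09) − (-60)·(+0.35)] / 4650 = +0.004806
Flow = −∇h = (-0.0009032 east, -0.004806 north), which points south.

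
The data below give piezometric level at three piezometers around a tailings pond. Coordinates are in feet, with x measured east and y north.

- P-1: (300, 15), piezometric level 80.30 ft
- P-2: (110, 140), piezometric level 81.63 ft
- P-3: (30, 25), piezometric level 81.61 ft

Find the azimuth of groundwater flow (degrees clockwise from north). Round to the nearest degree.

126°

Differences from P-1: to P-2 (Δx, Δy, Δh) = (-190, 125, +1.33); to P-3 = (-270, 10, +1.31).
Determinant of the coordinate differences = (-190)·10 − (-270)·125 = 31850.
∂h/∂x = [(+1.33)·10 − (+1.31)·125] / 31850 = -0.004724
∂h/∂y = [(-190)·(+1.31) − (-270)·(+1.33)] / 31850 = +0.003460
Flow direction (−∇h) has components (+0.004724 E, -0.003460 N).
Azimuth = atan2(E, N) = atan2(+0.004724, -0.003460) = 126.2° ≈ 126°.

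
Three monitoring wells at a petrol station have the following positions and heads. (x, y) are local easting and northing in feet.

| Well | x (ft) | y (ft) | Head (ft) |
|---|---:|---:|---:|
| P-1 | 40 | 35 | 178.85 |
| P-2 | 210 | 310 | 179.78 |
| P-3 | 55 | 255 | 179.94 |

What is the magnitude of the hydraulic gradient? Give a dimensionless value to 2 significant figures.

0.0059

Differences from P-1: to P-2 (Δx, Δy, Δh) = (170, 275, +0.93); to P-3 = (15, 220, +1.09).
Determinant of the coordinate differences = 170·220 − 15·275 = 33275.
∂h/∂x = [(+0.93)·220 − (+1.09)·275] / 33275 = -0.002860
∂h/∂y = [170·(+1.09) − 15·(+0.93)] / 33275 = +0.005150
|∇h| = √(-0.002860² + 0.005150²) = 0.005891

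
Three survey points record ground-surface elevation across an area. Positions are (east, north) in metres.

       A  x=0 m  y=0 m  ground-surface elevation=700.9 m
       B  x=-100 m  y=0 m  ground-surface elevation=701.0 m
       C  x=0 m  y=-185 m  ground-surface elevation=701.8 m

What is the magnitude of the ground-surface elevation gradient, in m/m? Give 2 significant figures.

0.0050 m/m

∂z/∂x = (701.0 − 700.9) / (-100 − 0) = -0.001000
∂z/∂y = (701.8 − 700.9) / (-185 − 0) = -0.004865
|∇f| = √(-0.001000² + -0.004865²) = 0.004967 m/m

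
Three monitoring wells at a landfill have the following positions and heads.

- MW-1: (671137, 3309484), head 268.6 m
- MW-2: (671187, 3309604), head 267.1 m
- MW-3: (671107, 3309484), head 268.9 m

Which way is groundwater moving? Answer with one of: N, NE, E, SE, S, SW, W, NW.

NE

With h = a·x + b·y + c and MW-1 as origin, the differences give:
  50·a + 120·b = -1.5
  (-30)·a + 0·b = +0.3
Eliminate b (×0 and ×120, subtract): 3600·a = -36.00 → a = ∂h/∂x = -0.010000
Back-substitute: b = ∂h/∂y = -0.008333.
Flow = −∇h = (+0.010000 east, +0.008333 north), which points northeast.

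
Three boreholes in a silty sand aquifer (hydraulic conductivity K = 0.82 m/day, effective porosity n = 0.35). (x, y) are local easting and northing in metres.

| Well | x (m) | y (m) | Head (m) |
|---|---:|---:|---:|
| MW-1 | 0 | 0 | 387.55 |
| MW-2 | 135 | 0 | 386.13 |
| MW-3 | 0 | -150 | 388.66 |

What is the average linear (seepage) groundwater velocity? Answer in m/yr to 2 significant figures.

11 m/yr

∂h/∂x = (386.13 − 387.55) / (135 − 0) = -0.01052
∂h/∂y = (388.66 − 387.55) / (-150 − 0) = -0.007400
|∇h| = √(-0.01052² + -0.007400²) = 0.01286
Seepage velocity v = K·i/n = 0.82 × 0.01286 / 0.35 = 0.03013 m/day = 11 m/yr.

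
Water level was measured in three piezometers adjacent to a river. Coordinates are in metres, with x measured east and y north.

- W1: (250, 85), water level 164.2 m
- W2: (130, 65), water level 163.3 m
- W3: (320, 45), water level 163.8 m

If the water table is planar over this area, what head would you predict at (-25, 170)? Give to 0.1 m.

With h = a·x + b·y + c and W1 as origin, the differences give:
  (-120)·a + (-20)·b = -0.9
  70·a + (-40)·b = -0.4
Eliminate b (×(-40) and ×(-20), subtract): 6200·a = 28.00 → a = ∂h/∂x = +0.004516
Back-substitute: b = ∂h/∂y = +0.01790.
h(-25, 170) = 164.2 + (+0.004516)·(-275) + (+0.01790)·(85) = 164.2 -1.242 +1.522 = 164.480 m.

164.5 m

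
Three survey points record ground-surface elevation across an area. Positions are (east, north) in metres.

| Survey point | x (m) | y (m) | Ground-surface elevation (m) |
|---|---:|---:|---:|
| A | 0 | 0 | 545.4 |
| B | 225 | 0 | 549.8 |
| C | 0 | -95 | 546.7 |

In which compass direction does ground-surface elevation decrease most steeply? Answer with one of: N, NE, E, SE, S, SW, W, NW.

∂z/∂x = (549.8 − 545.4) / (225 − 0) = +0.01956
∂z/∂y = (546.7 − 545.4) / (-95 − 0) = -0.01368
Steepest decrease is along −∇f = (-0.01956 E, +0.01368 N) → northwest.

NW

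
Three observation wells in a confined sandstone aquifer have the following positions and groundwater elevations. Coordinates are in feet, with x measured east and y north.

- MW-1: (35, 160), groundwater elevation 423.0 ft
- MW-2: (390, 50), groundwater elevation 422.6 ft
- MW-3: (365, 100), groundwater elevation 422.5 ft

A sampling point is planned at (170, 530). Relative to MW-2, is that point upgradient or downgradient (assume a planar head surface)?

Three-point gradient (reference MW-1): Δ to MW-2 = (355, -110, -0.4), Δ to MW-3 = (330, -60, -0.5).
∂h/∂x = -0.002067, ∂h/∂y = -0.003033 (det = 15000).
Head at (170, 530) = 423.0 + (-0.002067)·(135) + (-0.003033)·(370) = 421.60 ft.
That is lower than the 422.6 ft at MW-2, so the point is downgradient.

downgradient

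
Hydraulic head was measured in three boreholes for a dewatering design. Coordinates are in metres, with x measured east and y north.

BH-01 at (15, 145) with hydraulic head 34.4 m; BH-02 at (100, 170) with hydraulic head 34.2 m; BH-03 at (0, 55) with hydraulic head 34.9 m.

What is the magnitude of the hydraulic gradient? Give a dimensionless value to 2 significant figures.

Taking BH-01 as reference: BH-02−BH-01 = (85, 25, -0.2); BH-03−BH-01 = (-15, -90, +0.5).
Solve a·Δx + b·Δy = Δh: det = 85·(-90) − (-15)·25 = -7275.
∂h/∂x = [(-0.2)·(-90) − (+0.5)·25] / -7275 = -0.0007560
∂h/∂y = [85·(+0.5) − (-15)·(-0.2)] / -7275 = -0.005430
|∇h| = √(-0.0007560² + -0.005430²) = 0.005482

0.0055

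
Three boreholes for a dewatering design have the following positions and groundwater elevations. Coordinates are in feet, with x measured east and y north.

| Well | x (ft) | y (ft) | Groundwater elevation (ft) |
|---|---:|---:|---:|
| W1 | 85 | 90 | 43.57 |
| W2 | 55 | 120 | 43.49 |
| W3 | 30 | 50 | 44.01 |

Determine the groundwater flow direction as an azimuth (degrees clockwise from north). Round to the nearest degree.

Three-point gradient (reference W1): Δ to W2 = (-30, 30, -0.08), Δ to W3 = (-55, -40, +0.44).
∂h/∂x = -0.003509, ∂h/∂y = -0.006175 (det = 2850).
Flow direction (−∇h) has components (+0.003509 E, +0.006175 N).
Azimuth = atan2(E, N) = atan2(+0.003509, +0.006175) = 29.6° ≈ 030°.

030°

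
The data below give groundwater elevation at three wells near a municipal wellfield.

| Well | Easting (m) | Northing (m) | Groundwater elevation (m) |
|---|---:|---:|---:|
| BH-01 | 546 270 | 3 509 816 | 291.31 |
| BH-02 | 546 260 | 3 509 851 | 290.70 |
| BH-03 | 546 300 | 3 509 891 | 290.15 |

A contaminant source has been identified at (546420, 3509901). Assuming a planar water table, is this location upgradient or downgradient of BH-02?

Differences from BH-01: to BH-02 (Δx, Δy, Δh) = (-10, 35, -0.61); to BH-03 = (30, 75, -1.16).
Solve a·Δx + b·Δy = Δh: det = (-10)·75 − 30·35 = -1800.
∂h/∂x = [(-0.61)·75 − (-1.16)·35] / -1800 = +0.002861
∂h/∂y = [(-10)·(-1.16) − 30·(-0.61)] / -1800 = -0.01661
Head at (546420, 3509901) = 291.31 + (+0.002861)·(150) + (-0.01661)·(85) = 290.33 m.
That is lower than the 290.70 m at BH-02, so the point is downgradient.

downgradient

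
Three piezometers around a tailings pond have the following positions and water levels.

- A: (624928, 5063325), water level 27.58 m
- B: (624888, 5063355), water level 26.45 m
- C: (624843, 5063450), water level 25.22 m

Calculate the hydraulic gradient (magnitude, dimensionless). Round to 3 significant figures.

0.0288

Differences from A: to B (Δx, Δy, Δh) = (-40, 30, -1.13); to C = (-85, 125, -2.36).
Determinant of the coordinate differences = (-40)·125 − (-85)·30 = -2450.
∂h/∂x = [(-1.13)·125 − (-2.36)·30] / -2450 = +0.02876
∂h/∂y = [(-40)·(-2.36) − (-85)·(-1.13)] / -2450 = +0.0006735
|∇h| = √(0.02876² + 0.0006735²) = 0.02877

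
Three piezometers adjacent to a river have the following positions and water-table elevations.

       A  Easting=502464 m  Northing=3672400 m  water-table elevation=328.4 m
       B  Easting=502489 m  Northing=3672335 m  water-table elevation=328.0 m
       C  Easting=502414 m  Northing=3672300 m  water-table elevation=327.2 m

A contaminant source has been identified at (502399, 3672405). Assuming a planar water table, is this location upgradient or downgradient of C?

upgradient

With h = a·x + b·y + c and A as origin, the differences give:
  25·a + (-65)·b = -0.4
  (-50)·a + (-100)·b = -1.2
Eliminate b (×(-100) and ×(-65), subtract): -5750·a = -38.00 → a = ∂h/∂x = +0.006609
Back-substitute: b = ∂h/∂y = +0.008696.
Head at (502399, 3672405) = 328.4 + (+0.006609)·(-65) + (+0.008696)·(5) = 328.01 m.
That is higher than the 327.2 m at C, so the point is upgradient.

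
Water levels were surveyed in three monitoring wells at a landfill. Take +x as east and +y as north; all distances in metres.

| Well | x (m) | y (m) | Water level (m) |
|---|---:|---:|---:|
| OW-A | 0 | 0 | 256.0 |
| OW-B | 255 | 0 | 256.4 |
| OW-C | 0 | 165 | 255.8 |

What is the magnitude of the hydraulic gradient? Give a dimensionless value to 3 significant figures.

∂h/∂x = (256.4 − 256.0) / (255 − 0) = +0.001569
∂h/∂y = (255.8 − 256.0) / (165 − 0) = -0.001212
|∇h| = √(0.001569² + -0.001212²) = 0.001983

0.00198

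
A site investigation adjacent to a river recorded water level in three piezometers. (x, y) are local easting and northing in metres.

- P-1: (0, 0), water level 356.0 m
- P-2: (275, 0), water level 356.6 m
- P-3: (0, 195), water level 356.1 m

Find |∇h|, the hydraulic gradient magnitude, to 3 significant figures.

∂h/∂x = (356.6 − 356.0) / (275 − 0) = +0.002182
∂h/∂y = (356.1 − 356.0) / (195 − 0) = +0.0005128
|∇h| = √(0.002182² + 0.0005128²) = 0.002241

0.00224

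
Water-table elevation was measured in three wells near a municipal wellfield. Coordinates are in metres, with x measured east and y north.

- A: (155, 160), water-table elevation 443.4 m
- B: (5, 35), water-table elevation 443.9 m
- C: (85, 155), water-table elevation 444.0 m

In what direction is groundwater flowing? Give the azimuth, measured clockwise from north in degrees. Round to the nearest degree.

127°

Taking A as reference: B−A = (-150, -125, +0.5); C−A = (-70, -5, +0.6).
Solve a·Δx + b·Δy = Δh: det = (-150)·(-5) − (-70)·(-125) = -8000.
∂h/∂x = [(+0.5)·(-5) − (+0.6)·(-125)] / -8000 = -0.009063
∂h/∂y = [(-150)·(+0.6) − (-70)·(+0.5)] / -8000 = +0.006875
Flow direction (−∇h) has components (+0.009063 E, -0.006875 N).
Azimuth = atan2(E, N) = atan2(+0.009063, -0.006875) = 127.2° ≈ 127°.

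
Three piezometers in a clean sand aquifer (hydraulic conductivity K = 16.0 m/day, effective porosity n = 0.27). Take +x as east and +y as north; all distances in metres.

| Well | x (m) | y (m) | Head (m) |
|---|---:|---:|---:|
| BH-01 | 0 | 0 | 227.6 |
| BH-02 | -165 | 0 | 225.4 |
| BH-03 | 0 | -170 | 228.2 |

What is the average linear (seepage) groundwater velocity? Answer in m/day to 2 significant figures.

∂h/∂x = (225.4 − 227.6) / (-165 − 0) = +0.01333
∂h/∂y = (228.2 − 227.6) / (-170 − 0) = -0.003529
|∇h| = √(0.01333² + -0.003529²) = 0.01379
Seepage velocity v = K·i/n = 16.0 × 0.01379 / 0.27 = 0.8172 m/day.

0.82 m/day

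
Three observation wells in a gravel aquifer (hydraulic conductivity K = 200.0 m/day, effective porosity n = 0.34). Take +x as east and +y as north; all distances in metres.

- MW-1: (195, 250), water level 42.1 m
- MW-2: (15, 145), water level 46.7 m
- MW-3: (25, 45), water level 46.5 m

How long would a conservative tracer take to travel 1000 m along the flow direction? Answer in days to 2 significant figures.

Taking MW-1 as reference: MW-2−MW-1 = (-180, -105, +4.6); MW-3−MW-1 = (-170, -205, +4.4).
Determinant of the coordinate differences = (-180)·(-205) − (-170)·(-105) = 19050.
∂h/∂x = [(+4.6)·(-205) − (+4.4)·(-105)] / 19050 = -0.02525
∂h/∂y = [(-180)·(+4.4) − (-170)·(+4.6)] / 19050 = -0.0005249
|∇h| = √(-0.02525² + -0.0005249²) = 0.02526
Seepage velocity v = K·i/n = 200.0 × 0.02526 / 0.34 = 14.86 m/day.
t = 1000 / 14.86 = 67.29 days.

67 days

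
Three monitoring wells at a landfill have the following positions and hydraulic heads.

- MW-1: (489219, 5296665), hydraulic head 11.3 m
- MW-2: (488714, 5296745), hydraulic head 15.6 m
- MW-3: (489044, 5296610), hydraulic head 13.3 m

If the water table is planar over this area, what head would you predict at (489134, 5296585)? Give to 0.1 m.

12.6 m

Differences from MW-1: to MW-2 (Δx, Δy, Δh) = (-505, 80, +4.3); to MW-3 = (-175, -55, +2.0).
Solve a·Δx + b·Δy = Δh: det = (-505)·(-55) − (-175)·80 = 41775.
∂h/∂x = [(+4.3)·(-55) − (+2.0)·80] / 41775 = -0.009491
∂h/∂y = [(-505)·(+2.0) − (-175)·(+4.3)] / 41775 = -0.006164
h(489134, 5296585) = 11.3 + (-0.009491)·(-85) + (-0.006164)·(-80) = 11.3 +0.807 +0.493 = 12.600 m.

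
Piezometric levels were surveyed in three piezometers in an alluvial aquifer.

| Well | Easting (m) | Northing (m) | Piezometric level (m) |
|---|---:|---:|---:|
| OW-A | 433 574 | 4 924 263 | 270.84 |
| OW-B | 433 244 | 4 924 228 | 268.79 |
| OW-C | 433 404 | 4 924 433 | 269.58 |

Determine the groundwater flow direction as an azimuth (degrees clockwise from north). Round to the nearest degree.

280°

Taking OW-A as reference: OW-B−OW-A = (-330, -35, -2.05); OW-C−OW-A = (-170, 170, -1.26).
Determinant of the coordinate differences = (-330)·170 − (-170)·(-35) = -62050.
∂h/∂x = [(-2.05)·170 − (-1.26)·(-35)] / -62050 = +0.006327
∂h/∂y = [(-330)·(-1.26) − (-170)·(-2.05)] / -62050 = -0.001085
Flow direction (−∇h) has components (-0.006327 E, +0.001085 N).
Azimuth = atan2(E, N) = atan2(-0.006327, +0.001085) = 279.7° ≈ 280°.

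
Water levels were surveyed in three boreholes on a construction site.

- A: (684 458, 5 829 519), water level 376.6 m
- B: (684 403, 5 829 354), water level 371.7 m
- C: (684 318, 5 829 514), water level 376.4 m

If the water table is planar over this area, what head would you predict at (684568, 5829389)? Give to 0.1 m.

Differences from A: to B (Δx, Δy, Δh) = (-55, -165, -4.9); to C = (-140, -5, -0.2).
Solve a·Δx + b·Δy = Δh: det = (-55)·(-5) − (-140)·(-165) = -22825.
∂h/∂x = [(-4.9)·(-5) − (-0.2)·(-165)] / -22825 = +0.0003724
∂h/∂y = [(-55)·(-0.2) − (-140)·(-4.9)] / -22825 = +0.02957
h(684568, 5829389) = 376.6 + (+0.0003724)·(110) + (+0.02957)·(-130) = 376.6 +0.041 -3.844 = 372.796 m.

372.8 m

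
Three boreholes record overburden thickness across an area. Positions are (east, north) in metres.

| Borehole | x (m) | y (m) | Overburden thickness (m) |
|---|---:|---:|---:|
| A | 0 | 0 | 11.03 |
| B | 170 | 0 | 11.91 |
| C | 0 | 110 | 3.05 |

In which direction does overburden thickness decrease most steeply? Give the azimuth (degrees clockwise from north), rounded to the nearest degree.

356°

∂d/∂x = (11.91 − 11.03) / (170 − 0) = +0.005176
∂d/∂y = (3.05 − 11.03) / (110 − 0) = -0.07255
Steepest decrease is along −∇f: components (-0.005176 E, +0.07255 N).
Azimuth = atan2(-0.005176, +0.07255) = 355.9° ≈ 356°.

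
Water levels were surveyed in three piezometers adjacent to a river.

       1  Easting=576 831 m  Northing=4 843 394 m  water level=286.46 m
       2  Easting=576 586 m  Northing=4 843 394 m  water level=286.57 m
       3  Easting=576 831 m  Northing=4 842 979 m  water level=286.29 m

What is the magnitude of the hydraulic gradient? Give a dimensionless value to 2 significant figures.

0.00061

∂h/∂x = (286.57 − 286.46) / (576586 − 576831) = -0.0004490
∂h/∂y = (286.29 − 286.46) / (4842979 − 4843394) = +0.0004096
|∇h| = √(-0.0004490² + 0.0004096²) = 0.0006078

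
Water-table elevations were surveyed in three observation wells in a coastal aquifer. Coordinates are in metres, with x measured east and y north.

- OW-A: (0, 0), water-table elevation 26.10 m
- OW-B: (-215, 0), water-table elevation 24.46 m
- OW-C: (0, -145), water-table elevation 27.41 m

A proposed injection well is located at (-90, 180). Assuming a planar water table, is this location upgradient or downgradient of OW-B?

∂h/∂x = (24.46 − 26.10) / (-215 − 0) = +0.007628
∂h/∂y = (27.41 − 26.10) / (-145 − 0) = -0.009034
Head at (-90, 180) = 26.10 + (+0.007628)·(-90) + (-0.009034)·(180) = 23.79 m.
That is lower than the 24.46 m at OW-B, so the point is downgradient.

downgradient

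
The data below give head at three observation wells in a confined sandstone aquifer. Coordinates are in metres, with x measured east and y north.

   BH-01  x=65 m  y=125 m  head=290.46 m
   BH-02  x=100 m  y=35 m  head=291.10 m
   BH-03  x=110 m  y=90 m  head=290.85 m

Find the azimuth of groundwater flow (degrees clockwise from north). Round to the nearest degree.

320°

Taking BH-01 as reference: BH-02−BH-01 = (35, -90, +0.64); BH-03−BH-01 = (45, -35, +0.39).
Determinant of the coordinate differences = 35·(-35) − 45·(-90) = 2825.
∂h/∂x = [(+0.64)·(-35) − (+0.39)·(-90)] / 2825 = +0.004496
∂h/∂y = [35·(+0.39) − 45·(+0.64)] / 2825 = -0.005363
Flow direction (−∇h) has components (-0.004496 E, +0.005363 N).
Azimuth = atan2(E, N) = atan2(-0.004496, +0.005363) = 320.0° ≈ 320°.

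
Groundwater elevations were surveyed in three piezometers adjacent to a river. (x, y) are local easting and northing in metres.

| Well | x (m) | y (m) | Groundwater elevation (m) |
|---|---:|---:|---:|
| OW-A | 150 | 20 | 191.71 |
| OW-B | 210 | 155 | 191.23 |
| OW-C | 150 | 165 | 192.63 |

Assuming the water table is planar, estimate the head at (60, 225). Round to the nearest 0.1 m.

Taking OW-A as reference: OW-B−OW-A = (60, 135, -0.48); OW-C−OW-A = (0, 145, +0.92).
Solve a·Δx + b·Δy = Δh: det = 60·145 − 0·135 = 8700.
∂h/∂x = [(-0.48)·145 − (+0.92)·135] / 8700 = -0.02228
∂h/∂y = [60·(+0.92) − 0·(-0.48)] / 8700 = +0.006345
h(60, 225) = 191.71 + (-0.02228)·(-90) + (+0.006345)·(205) = 191.71 +2.005 +1.301 = 195.016 m.

195.0 m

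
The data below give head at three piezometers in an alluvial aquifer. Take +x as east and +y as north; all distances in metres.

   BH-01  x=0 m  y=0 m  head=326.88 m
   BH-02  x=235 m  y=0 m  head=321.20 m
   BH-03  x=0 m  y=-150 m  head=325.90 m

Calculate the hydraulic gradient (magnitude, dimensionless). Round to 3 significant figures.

∂h/∂x = (321.20 − 326.88) / (235 − 0) = -0.02417
∂h/∂y = (325.90 − 326.88) / (-150 − 0) = +0.006533
|∇h| = √(-0.02417² + 0.006533²) = 0.02504

0.0250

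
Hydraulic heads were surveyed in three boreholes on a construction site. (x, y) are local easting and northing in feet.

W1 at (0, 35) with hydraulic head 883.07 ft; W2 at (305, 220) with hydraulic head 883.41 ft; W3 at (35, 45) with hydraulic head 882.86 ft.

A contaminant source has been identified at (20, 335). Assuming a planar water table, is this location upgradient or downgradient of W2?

Differences from W1: to W2 (Δx, Δy, Δh) = (305, 185, +0.34); to W3 = (35, 10, -0.21).
Solve a·Δx + b·Δy = Δh: det = 305·10 − 35·185 = -3425.
∂h/∂x = [(+0.34)·10 − (-0.21)·185] / -3425 = -0.01234
∂h/∂y = [305·(-0.21) − 35·(+0.34)] / -3425 = +0.02218
Head at (20, 335) = 883.07 + (-0.01234)·(20) + (+0.02218)·(300) = 889.48 ft.
That is higher than the 883.41 ft at W2, so the point is upgradient.

upgradient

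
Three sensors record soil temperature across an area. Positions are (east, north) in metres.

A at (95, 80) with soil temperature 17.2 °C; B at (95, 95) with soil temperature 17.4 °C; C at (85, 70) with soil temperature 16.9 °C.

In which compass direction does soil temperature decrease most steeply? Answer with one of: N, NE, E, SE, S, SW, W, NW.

SW

Taking A as reference: B−A = (0, 15, +0.2); C−A = (-10, -10, -0.3).
Determinant of the coordinate differences = 0·(-10) − (-10)·15 = 150.
∂T/∂x = [(+0.2)·(-10) − (-0.3)·15] / 150 = +0.01667
∂T/∂y = [0·(-0.3) − (-10)·(+0.2)] / 150 = +0.01333
Steepest decrease is along −∇f = (-0.01667 E, -0.01333 N) → southwest.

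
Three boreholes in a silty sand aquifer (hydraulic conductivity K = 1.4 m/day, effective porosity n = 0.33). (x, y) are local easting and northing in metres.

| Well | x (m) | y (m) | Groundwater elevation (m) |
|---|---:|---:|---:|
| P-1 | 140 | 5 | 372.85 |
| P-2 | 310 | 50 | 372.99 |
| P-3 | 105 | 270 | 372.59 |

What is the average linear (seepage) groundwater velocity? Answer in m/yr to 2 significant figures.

With h = a·x + b·y + c and P-1 as origin, the differences give:
  170·a + 45·b = +0.14
  (-35)·a + 265·b = -0.26
Eliminate b (×265 and ×45, subtract): 46625·a = 48.800 → a = ∂h/∂x = +0.001047
Back-substitute: b = ∂h/∂y = -0.0008429.
|∇h| = √(0.001047² + -0.0008429²) = 0.001344
Seepage velocity v = K·i/n = 1.4 × 0.001344 / 0.33 = 0.005702 m/day = 2.083 m/yr.

2.1 m/yr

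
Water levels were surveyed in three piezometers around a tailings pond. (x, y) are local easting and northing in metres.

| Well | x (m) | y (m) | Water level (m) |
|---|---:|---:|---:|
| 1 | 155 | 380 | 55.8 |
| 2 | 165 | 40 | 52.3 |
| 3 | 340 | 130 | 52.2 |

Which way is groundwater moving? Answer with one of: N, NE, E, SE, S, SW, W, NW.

With h = a·x + b·y + c and 1 as origin, the differences give:
  10·a + (-340)·b = -3.5
  185·a + (-250)·b = -3.6
Eliminate b (×(-250) and ×(-340), subtract): 60400·a = -349.00 → a = ∂h/∂x = -0.005778
Back-substitute: b = ∂h/∂y = +0.01012.
Flow = −∇h = (+0.005778 east, -0.01012 north), which points southeast.

SE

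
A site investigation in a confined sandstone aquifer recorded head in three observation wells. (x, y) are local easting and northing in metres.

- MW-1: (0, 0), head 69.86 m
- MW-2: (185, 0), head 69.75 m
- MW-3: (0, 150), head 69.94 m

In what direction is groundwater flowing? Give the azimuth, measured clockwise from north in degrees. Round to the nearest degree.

132°

∂h/∂x = (69.75 − 69.86) / (185 − 0) = -0.0005946
∂h/∂y = (69.94 − 69.86) / (150 − 0) = +0.0005333
Flow direction (−∇h) has components (+0.0005946 E, -0.0005333 N).
Azimuth = atan2(E, N) = atan2(+0.0005946, -0.0005333) = 131.9° ≈ 132°.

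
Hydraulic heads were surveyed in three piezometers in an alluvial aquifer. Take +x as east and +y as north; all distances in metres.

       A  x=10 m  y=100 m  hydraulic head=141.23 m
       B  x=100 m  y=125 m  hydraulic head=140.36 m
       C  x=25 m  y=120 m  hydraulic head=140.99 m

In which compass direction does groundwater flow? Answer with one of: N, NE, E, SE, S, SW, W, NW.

Taking A as reference: B−A = (90, 25, -0.87); C−A = (15, 20, -0.24).
Determinant of the coordinate differences = 90·20 − 15·25 = 1425.
∂h/∂x = [(-0.87)·20 − (-0.24)·25] / 1425 = -0.008000
∂h/∂y = [90·(-0.24) − 15·(-0.87)] / 1425 = -0.006000
Flow = −∇h = (+0.008000 east, +0.006000 north), which points northeast.

NE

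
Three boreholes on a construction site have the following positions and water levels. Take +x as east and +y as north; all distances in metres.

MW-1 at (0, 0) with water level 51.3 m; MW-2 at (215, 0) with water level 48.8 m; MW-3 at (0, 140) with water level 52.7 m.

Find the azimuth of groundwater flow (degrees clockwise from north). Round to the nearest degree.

131°

∂h/∂x = (48.8 − 51.3) / (215 − 0) = -0.01163
∂h/∂y = (52.7 − 51.3) / (140 − 0) = +0.01000
Flow direction (−∇h) has components (+0.01163 E, -0.01000 N).
Azimuth = atan2(E, N) = atan2(+0.01163, -0.01000) = 130.7° ≈ 131°.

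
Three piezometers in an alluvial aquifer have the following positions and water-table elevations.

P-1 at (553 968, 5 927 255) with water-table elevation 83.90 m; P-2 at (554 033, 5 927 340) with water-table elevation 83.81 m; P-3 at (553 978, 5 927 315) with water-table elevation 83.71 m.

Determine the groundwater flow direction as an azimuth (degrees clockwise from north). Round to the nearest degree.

Three-point gradient (reference P-1): Δ to P-2 = (65, 85, -0.09), Δ to P-3 = (10, 60, -0.19).
∂h/∂x = +0.003525, ∂h/∂y = -0.003754 (det = 3050).
Flow direction (−∇h) has components (-0.003525 E, +0.003754 N).
Azimuth = atan2(E, N) = atan2(-0.003525, +0.003754) = 316.8° ≈ 317°.

317°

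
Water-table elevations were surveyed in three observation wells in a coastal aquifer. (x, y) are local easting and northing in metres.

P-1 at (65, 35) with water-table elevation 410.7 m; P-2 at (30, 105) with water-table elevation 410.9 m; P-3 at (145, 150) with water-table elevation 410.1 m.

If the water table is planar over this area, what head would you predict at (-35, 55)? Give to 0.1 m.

Taking P-1 as reference: P-2−P-1 = (-35, 70, +0.2); P-3−P-1 = (80, 115, -0.6).
Determinant of the coordinate differences = (-35)·115 − 80·70 = -9625.
∂h/∂x = [(+0.2)·115 − (-0.6)·70] / -9625 = -0.006753
∂h/∂y = [(-35)·(-0.6) − 80·(+0.2)] / -9625 = -0.0005195
h(-35, 55) = 410.7 + (-0.006753)·(-100) + (-0.0005195)·(20) = 410.7 +0.675 -0.010 = 411.365 m.

411.4 m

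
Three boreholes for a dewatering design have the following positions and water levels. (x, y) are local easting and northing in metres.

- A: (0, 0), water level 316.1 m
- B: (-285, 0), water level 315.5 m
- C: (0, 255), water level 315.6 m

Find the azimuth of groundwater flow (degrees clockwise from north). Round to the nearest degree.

313°

∂h/∂x = (315.5 − 316.1) / (-285 − 0) = +0.002105
∂h/∂y = (315.6 − 316.1) / (255 − 0) = -0.001961
Flow direction (−∇h) has components (-0.002105 E, +0.001961 N).
Azimuth = atan2(E, N) = atan2(-0.002105, +0.001961) = 313.0° ≈ 313°.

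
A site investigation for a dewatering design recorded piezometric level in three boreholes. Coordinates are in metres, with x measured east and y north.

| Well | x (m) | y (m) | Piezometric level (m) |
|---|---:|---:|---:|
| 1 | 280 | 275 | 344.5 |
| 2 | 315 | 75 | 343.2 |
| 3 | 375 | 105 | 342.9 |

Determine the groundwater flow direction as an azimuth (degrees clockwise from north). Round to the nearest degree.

124°

Differences from 1: to 2 (Δx, Δy, Δh) = (35, -200, -1.3); to 3 = (95, -170, -1.6).
Solve a·Δx + b·Δy = Δh: det = 35·(-170) − 95·(-200) = 13050.
∂h/∂x = [(-1.3)·(-170) − (-1.6)·(-200)] / 13050 = -0.007586
∂h/∂y = [35·(-1.6) − 95·(-1.3)] / 13050 = +0.005172
Flow direction (−∇h) has components (+0.007586 E, -0.005172 N).
Azimuth = atan2(E, N) = atan2(+0.007586, -0.005172) = 124.3° ≈ 124°.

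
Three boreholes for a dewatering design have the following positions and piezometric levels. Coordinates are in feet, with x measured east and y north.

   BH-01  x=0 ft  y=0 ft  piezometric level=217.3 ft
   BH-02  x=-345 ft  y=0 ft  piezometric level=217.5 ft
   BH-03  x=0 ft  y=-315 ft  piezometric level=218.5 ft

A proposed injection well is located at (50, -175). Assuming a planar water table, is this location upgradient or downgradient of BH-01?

∂h/∂x = (217.5 − 217.3) / (-345 − 0) = -0.0005797
∂h/∂y = (218.5 − 217.3) / (-315 − 0) = -0.003810
Head at (50, -175) = 217.3 + (-0.0005797)·(50) + (-0.003810)·(-175) = 217.94 ft.
That is higher than the 217.3 ft at BH-01, so the point is upgradient.

upgradient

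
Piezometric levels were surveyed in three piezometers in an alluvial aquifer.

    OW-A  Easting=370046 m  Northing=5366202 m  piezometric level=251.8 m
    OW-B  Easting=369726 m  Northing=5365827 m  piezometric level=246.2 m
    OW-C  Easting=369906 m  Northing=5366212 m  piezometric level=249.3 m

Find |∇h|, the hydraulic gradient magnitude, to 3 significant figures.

With h = a·x + b·y + c and OW-A as origin, the differences give:
  (-320)·a + (-375)·b = -5.6
  (-140)·a + 10·b = -2.5
Eliminate b (×10 and ×(-375), subtract): -55700·a = -993.50 → a = ∂h/∂x = +0.01784
Back-substitute: b = ∂h/∂y = -0.0002873.
|∇h| = √(0.01784² + -0.0002873²) = 0.01784

0.0178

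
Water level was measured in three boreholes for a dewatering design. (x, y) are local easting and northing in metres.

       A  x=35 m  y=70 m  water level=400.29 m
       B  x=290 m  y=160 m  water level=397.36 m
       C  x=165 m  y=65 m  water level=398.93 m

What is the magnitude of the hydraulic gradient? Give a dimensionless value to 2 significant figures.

Taking A as reference: B−A = (255, 90, -2.93); C−A = (130, -5, -1.36).
Determinant of the coordinate differences = 255·(-5) − 130·90 = -12975.
∂h/∂x = [(-2.93)·(-5) − (-1.36)·90] / -12975 = -0.01056
∂h/∂y = [255·(-1.36) − 130·(-2.93)] / -12975 = -0.002628
|∇h| = √(-0.01056² + -0.002628²) = 0.01088

0.011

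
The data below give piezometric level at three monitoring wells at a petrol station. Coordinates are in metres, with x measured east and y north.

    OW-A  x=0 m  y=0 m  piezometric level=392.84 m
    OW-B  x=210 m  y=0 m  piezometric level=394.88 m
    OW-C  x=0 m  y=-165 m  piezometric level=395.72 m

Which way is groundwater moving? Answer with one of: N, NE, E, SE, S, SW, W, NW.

∂h/∂x = (394.88 − 392.84) / (210 − 0) = +0.009714
∂h/∂y = (395.72 − 392.84) / (-165 − 0) = -0.01745
Flow = −∇h = (-0.009714 east, +0.01745 north), which points northwest.

NW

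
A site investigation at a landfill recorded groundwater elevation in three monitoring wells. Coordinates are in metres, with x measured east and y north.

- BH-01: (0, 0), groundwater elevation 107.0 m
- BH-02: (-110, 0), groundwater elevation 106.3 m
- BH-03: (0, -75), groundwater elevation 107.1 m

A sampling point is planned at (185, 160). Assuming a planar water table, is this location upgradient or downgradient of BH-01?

upgradient

∂h/∂x = (106.3 − 107.0) / (-110 − 0) = +0.006364
∂h/∂y = (107.1 − 107.0) / (-75 − 0) = -0.001333
Head at (185, 160) = 107.0 + (+0.006364)·(185) + (-0.001333)·(160) = 107.96 m.
That is higher than the 107.0 m at BH-01, so the point is upgradient.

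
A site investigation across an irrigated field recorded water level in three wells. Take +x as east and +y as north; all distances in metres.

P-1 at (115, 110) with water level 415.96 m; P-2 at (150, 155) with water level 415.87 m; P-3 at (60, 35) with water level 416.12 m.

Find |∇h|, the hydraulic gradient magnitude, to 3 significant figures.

0.00527

Three-point gradient (reference P-1): Δ to P-2 = (35, 45, -0.09), Δ to P-3 = (-55, -75, +0.16).
∂h/∂x = +0.003000, ∂h/∂y = -0.004333 (det = -150).
|∇h| = √(0.003000² + -0.004333²) = 0.00527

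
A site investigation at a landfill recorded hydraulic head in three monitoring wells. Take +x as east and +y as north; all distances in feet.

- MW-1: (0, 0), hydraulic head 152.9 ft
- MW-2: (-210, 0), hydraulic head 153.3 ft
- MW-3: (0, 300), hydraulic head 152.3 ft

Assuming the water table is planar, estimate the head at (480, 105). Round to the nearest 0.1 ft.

∂h/∂x = (153.3 − 152.9) / (-210 − 0) = -0.001905
∂h/∂y = (152.3 − 152.9) / (300 − 0) = -0.002000
h(480, 105) = 152.9 + (-0.001905)·(480) + (-0.002000)·(105) = 152.9 -0.914 -0.210 = 151.776 ft.

151.8 ft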